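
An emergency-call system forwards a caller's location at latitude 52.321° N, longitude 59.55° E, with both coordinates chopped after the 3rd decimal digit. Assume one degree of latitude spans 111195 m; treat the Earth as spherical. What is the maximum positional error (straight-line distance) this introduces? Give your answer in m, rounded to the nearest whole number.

Truncating at 3 decimal places can drop up to a full unit in the last place, so each coordinate may be off by as much as 0.001°.
North–south component: 0.001° × 111195 = 111.195 m.
East–west component at 52.321°: 0.001° × 111195 × cos 52.321° ≈ 0.001 × 67966.5 ≈ 67.9665 m.
The two errors are perpendicular, so the maximum displacement is √(111.195² + 67.9665²) ≈ 130.322 m.

130 m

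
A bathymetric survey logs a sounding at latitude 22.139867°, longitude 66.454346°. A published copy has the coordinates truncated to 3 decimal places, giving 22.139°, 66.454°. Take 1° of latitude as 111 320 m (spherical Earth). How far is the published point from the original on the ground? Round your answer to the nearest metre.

The latitude changed by +0.000867° and the longitude by +0.000346°.
North–south shift: 0.000867 × 111320 = 96.5144 m.
East–west at this latitude: 0.000346° × 111320 × cos 22.139° ≈ 0.000346 × 103113 = 35.677 m.
Combined displacement = (96.5144² + 35.677²)^½ ≈ 102.897 m.

103 metres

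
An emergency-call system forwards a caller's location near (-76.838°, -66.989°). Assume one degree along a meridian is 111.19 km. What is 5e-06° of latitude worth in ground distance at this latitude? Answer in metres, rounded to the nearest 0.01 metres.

5e-06° × 111190 m/° = 0.55595 m.

0.56 metres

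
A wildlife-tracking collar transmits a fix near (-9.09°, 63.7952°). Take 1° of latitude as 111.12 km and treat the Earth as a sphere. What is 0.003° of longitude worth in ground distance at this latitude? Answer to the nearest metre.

329 metres

One degree of longitude here spans 111120 × cos 9.09° = 111120 × 0.9874 ≈ 109724 m; 0.003° of that is 329.173 m.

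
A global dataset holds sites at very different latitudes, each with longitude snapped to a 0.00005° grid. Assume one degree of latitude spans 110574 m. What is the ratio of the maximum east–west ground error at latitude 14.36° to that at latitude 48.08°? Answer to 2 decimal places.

1.45

With a 0.00005° grid the true value lies within half a step, ±0.00005°/2 = ±2.5e-05°, of the stored one.
Error at 14.36° = 2.5e-05° × 110574 × cos 14.36° ≈ 2.7644 × 0.9688 = 2.678 m.
At 48.08°: 2.5e-05° × 110574 × cos 48.08° = 2.5e-05 × 110574 × 0.6681 ≈ 1.8468 m.
The ratio reduces to cos 14.36° / cos 48.08° = 0.9688/0.6681 ≈ 1.4500.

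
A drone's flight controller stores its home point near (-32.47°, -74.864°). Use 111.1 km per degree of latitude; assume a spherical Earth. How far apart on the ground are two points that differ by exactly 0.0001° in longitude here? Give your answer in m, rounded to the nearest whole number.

9 m

At 32.47° a degree of longitude is 111100 × cos 32.47° ≈ 93732 m, so 0.0001° corresponds to 9.3732 m.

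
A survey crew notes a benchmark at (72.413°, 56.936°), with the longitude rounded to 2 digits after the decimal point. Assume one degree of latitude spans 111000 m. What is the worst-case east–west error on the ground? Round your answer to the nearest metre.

Rounding to 2 decimal places leaves the longitude within ±0.005° of the true value.
One degree of longitude at 72.413° is 111000 × cos 72.413° ≈ 111000 × 0.3022 = 33539.1 m.
East–west error: 0.005° × 33539.1 m/° ≈ 167.695 m.

168 metres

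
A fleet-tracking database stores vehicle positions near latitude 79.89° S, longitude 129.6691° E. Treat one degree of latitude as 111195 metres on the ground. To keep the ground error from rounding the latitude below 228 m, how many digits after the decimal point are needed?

3 decimal places

One degree of latitude covers 111195 m.
N decimal places → at most half a unit in the last place, 0.5 × 10⁻ᴺ° = 111195/2 × 10⁻ᴺ m.
Setting 55597.5 × 10⁻ᴺ ≤ 228 gives 10ᴺ ≥ 243.8, i.e. N ≥ 2.39.
So 3 decimal places suffice (55.6 m); 2 would allow up to 556 m.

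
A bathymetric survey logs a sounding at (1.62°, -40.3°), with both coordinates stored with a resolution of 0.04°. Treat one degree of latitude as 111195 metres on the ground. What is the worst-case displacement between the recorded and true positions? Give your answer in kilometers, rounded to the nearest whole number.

With a 0.04° grid the true value lies within half a step, ±0.04°/2 = ±0.02°, of the stored one.
North–south component: 0.02° × 111195 = 2223.9 m.
Longitude error → 0.02 × 111195 × cos 1.62° = 0.02 × 111195 × 0.9996 ≈ 2223.01 m.
Worst case both components are at the extreme and orthogonal: √(2223.9² + 2223.01²) ≈ 3144.44 m.
That is 3144.44 m = 3.1444 km.

3 kilometers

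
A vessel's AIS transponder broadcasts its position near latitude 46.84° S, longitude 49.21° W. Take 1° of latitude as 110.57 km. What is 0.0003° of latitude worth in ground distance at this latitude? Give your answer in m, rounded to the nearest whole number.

33 m

Along a meridian 0.0003° is 0.0003 × 110570 = 33.171 m.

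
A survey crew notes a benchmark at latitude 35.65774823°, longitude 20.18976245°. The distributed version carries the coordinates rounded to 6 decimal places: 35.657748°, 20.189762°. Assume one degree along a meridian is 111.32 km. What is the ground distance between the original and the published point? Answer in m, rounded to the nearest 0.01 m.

The latitude changed by +0.00000023° and the longitude by +0.00000045°.
N–S: 0.00000023° × 111320 m/° = 0.0256036 m.
E–W at 35.6577°: 0.00000045° × 111320 × cos 35.6577° = 0.00000045 × 111320 × 0.8125 ≈ 0.0407021 m.
Combined displacement = (0.0256036² + 0.0407021²)^½ ≈ 0.0480854 m.

0.05 m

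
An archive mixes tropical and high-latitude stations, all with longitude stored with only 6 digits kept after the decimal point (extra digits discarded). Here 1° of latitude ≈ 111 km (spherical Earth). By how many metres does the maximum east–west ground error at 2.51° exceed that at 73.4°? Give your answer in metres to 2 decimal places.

Truncating at 6 decimal places can drop up to a full unit in the last place, so the longitude may be off by as much as 1e-06°.
Error at 2.51° = 1e-06° × 111000 × cos 2.51° ≈ 0.111 × 0.9990 = 0.11089 m.
At 73.4°: 1e-06° × 111000 × cos 73.4° = 1e-06 × 111000 × 0.2857 ≈ 0.031711 m.
So the lower-latitude error exceeds the higher by 0.11089 − 0.031711 = 0.079182 m.

0.08 metres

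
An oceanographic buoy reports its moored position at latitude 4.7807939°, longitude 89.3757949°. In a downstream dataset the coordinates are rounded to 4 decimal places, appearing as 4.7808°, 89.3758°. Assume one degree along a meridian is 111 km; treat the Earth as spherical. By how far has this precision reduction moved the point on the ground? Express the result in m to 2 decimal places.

0.88 m

The latitude changed by -0.0000061° and the longitude by -0.0000051°.
N–S: -0.0000061° × 111000 m/° = -0.6771 m.
East–west at this latitude: -0.0000051° × 111000 × cos 4.7808° ≈ -0.0000051 × 110614 = -0.56413 m.
Distance: √(0.6771² + 0.56413²) ≈ 0.88131 m.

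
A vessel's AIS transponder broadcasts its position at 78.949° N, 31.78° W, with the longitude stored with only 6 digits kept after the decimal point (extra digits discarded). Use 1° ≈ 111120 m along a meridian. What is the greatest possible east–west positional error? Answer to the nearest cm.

Truncating at 6 decimal places can drop up to a full unit in the last place, so the longitude may be off by as much as 1e-06°.
One degree of longitude at 78.949° is 111120 × cos 78.949° ≈ 111120 × 0.1917 = 21299.8 m.
East–west error: 1e-06° × 21299.8 m/° ≈ 0.0212998 m.
That is 0.0212998 m = 2.13 cm.

2 cm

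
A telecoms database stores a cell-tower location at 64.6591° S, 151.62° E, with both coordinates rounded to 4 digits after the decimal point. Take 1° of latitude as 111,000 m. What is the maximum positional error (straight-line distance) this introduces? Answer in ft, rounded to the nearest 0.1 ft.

Rounding to 4 decimal places leaves each coordinate within ±5e-05° of the true value.
N–S: 5e-05° × 111000 m/° = 5.55 m.
E–W at 64.6591°: 5e-05° × 111000 × cos 64.6591° = 5e-05 × 111000 × 0.4280 ≈ 2.37542 m.
Combining orthogonally: (5.55² + 2.37542²)^½ ≈ 6.03698 m.
Converting: 6.03698 m × 3.2808 ft/m ≈ 19.806 ft.

19.8 ft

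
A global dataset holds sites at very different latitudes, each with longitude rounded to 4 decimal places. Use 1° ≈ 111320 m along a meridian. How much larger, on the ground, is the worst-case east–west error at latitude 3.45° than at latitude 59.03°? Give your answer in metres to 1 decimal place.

2.7 metres

Rounding to 4 decimal places leaves the longitude within ±5e-05° of the true value.
At 3.45°: 5e-05° × 111320 × cos 3.45° = 5e-05 × 111320 × 0.9982 ≈ 5.5559 m.
Error at 59.03° = 5e-05° × 111320 × cos 59.03° ≈ 5.566 × 0.5146 = 2.8642 m.
Difference: 5.5559 − 2.8642 = 2.6917 m.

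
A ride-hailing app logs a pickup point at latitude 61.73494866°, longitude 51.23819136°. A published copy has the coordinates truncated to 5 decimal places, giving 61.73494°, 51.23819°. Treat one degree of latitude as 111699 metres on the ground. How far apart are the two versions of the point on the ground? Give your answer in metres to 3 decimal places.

The latitude changed by +0.00000866° and the longitude by +0.00000136°.
N–S: 0.00000866° × 111699 m/° = 0.967313 m.
East–west at this latitude: 0.00000136° × 111699 × cos 61.7349° ≈ 0.00000136 × 52895.2 = 0.0719375 m.
Hypotenuse of the two orthogonal shifts: √(0.967313² + 0.0719375²) = 0.969985 m.

0.970 metres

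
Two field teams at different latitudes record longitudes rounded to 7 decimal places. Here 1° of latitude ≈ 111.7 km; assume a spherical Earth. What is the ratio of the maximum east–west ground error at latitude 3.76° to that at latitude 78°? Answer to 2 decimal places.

Rounding to 7 decimal places leaves the longitude within ±5e-08° of the true value.
Error at 3.76° = 5e-08° × 111700 × cos 3.76° ≈ 0.005585 × 0.9978 = 0.005573 m.
Error at 78° = 5e-08° × 111700 × cos 78° ≈ 0.005585 × 0.2079 = 0.0011612 m.
Ratio: 0.005573 / 0.0011612 = cos 3.76° / cos 78° ≈ 4.7994.

4.80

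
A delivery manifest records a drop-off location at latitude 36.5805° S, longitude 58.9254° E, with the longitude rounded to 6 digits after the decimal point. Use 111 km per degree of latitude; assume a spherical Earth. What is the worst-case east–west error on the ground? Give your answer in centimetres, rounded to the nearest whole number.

4 centimetres

Rounding to 6 decimal places leaves the longitude within ±5e-07° of the true value.
Parallels shrink by cos φ, so at 36.5805° a degree of longitude is 111000 × 0.8030 ≈ 89135.3 m.
Maximum E–W displacement: 5e-07 × 89135.3 = 0.0445676 m.
That is 0.0445676 m = 4.4568 cm.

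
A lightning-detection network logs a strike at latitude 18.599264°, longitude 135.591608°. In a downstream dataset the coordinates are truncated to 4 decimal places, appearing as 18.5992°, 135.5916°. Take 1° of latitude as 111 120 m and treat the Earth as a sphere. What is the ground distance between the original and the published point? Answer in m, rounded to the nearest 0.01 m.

7.16 m

The latitude changed by +0.000064° and the longitude by +0.000008°.
N–S: 0.000064° × 111120 m/° = 7.11168 m.
E–W at 18.5992°: 0.000008° × 111120 × cos 18.5992° = 0.000008 × 111120 × 0.9478 ≈ 0.842532 m.
Combined displacement = (7.11168² + 0.842532²)^½ ≈ 7.16141 m.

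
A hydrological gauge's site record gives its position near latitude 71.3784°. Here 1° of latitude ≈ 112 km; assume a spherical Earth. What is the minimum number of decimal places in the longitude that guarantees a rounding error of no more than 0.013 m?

At 71.3784° one degree of longitude covers 112000 × cos 71.3784° ≈ 112000 × 0.3193 ≈ 35763.5 m.
With N decimal places the half-ulp bound is 0.5·10⁻ᴺ°, or 0.5·10⁻ᴺ × 35763.5 m on the ground.
Need 0.5 × 35763.5 × 10⁻ᴺ ≤ 0.013 → 10⁻ᴺ ≤ 7.270e-07, so N ≥ 6.14.
So 7 decimal places suffice (0.00179 m); 6 would allow up to 0.0179 m.

7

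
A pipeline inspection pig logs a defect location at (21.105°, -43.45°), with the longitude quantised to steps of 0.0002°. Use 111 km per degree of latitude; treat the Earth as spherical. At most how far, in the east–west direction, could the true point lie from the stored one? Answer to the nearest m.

With a 0.0002° grid the true value lies within half a step, ±0.0002°/2 = ±0.0001°, of the stored one.
At latitude 21.105° a degree of longitude spans 111000 m × cos 21.105° = 111000 × 0.9329 ≈ 103554 m.
Maximum E–W displacement: 0.0001 × 103554 = 10.3554 m.

10 m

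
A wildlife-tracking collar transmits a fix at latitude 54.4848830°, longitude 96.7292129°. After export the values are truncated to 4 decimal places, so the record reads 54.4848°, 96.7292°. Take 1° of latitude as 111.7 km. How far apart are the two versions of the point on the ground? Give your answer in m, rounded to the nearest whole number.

9 m

Δlat = 54.4848830 − 54.4848 = +0.0000830°; Δlon = 96.7292129 − 96.7292 = +0.0000129°.
N–S: 0.0000830° × 111700 m/° = 9.2711 m.
E–W at 54.4848°: 0.0000129° × 111700 × cos 54.4848° = 0.0000129 × 111700 × 0.5809 ≈ 0.837063 m.
Combined displacement = (9.2711² + 0.837063²)^½ ≈ 9.30881 m.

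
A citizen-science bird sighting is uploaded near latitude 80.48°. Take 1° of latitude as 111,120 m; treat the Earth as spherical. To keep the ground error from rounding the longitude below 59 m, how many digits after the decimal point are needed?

3

At 80.48° one degree of longitude covers 111120 × cos 80.48° ≈ 111120 × 0.1654 ≈ 18378.3 m.
Rounding to N decimal places gives at most 0.5 × 10⁻ᴺ degrees of error, i.e. 0.5 × 10⁻ᴺ × 18378.3 m.
Setting 9189.17 × 10⁻ᴺ ≤ 59 gives 10ᴺ ≥ 155.7, i.e. N ≥ 2.19.
N = 2 would give 91.9 m (too coarse); N = 3 gives 9.19 m ≤ 59 m.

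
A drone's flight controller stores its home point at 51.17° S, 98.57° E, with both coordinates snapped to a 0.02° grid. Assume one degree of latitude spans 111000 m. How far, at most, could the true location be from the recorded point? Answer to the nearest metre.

With a 0.02° grid the true value lies within half a step, ±0.02°/2 = ±0.01°, of the stored one.
North–south component: 0.01° × 111000 = 1110 m.
Longitude error → 0.01 × 111000 × cos 51.17° = 0.01 × 111000 × 0.6270 ≈ 695.983 m.
Worst case both components are at the extreme and orthogonal: √(1110² + 695.983²) ≈ 1310.15 m.

1310 metres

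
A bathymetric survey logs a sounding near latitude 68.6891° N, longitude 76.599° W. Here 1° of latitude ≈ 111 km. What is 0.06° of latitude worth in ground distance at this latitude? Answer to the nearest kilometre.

Along a meridian 0.06° is 0.06 × 111000 = 6660 m.
That is 6660 m = 6.66 km.

7 kilometres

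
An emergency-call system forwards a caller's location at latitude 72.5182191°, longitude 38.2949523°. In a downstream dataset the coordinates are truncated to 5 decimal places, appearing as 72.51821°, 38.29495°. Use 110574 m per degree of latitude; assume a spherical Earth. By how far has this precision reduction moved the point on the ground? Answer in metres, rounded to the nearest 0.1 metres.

Δlat = 72.5182191 − 72.51821 = +0.0000091°; Δlon = 38.2949523 − 38.29495 = +0.0000023°.
N–S: 0.0000091° × 110574 m/° = 1.00622 m.
East–west at this latitude: 0.0000023° × 110574 × cos 72.5182° ≈ 0.0000023 × 33216.7 = 0.0763985 m.
Hypotenuse of the two orthogonal shifts: √(1.00622² + 0.0763985²) = 1.00912 m.

1.0 metres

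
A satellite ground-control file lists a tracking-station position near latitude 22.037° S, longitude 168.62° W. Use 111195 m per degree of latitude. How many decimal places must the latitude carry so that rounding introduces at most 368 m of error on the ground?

3 decimal places

One degree of latitude covers 111195 m.
With N decimal places the half-ulp bound is 0.5·10⁻ᴺ°, or 0.5·10⁻ᴺ × 111195 m on the ground.
Setting 55597.5 × 10⁻ᴺ ≤ 368 gives 10ᴺ ≥ 151.1, i.e. N ≥ 2.18.
So 3 decimal places suffice (55.6 m); 2 would allow up to 556 m.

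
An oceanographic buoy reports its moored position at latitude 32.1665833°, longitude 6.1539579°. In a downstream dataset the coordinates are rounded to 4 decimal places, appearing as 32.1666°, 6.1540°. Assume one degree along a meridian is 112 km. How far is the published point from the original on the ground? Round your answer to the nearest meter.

Δlat = 32.1665833 − 32.1666 = -0.0000167°; Δlon = 6.1539579 − 6.1540 = -0.0000421°.
North–south shift: -0.0000167 × 112000 = -1.8704 m.
East–west at this latitude: -0.0000421° × 112000 × cos 32.1666° ≈ -0.0000421 × 94808.4 = -3.99143 m.
Distance: √(1.8704² + 3.99143²) ≈ 4.40794 m.

4 meters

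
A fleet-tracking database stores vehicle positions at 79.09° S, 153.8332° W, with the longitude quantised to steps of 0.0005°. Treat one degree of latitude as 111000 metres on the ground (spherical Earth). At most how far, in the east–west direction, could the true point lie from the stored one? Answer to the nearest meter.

With a 0.0005° grid the true value lies within half a step, ±0.0005°/2 = ±0.00025°, of the stored one.
One degree of longitude at 79.09° is 111000 × cos 79.09° ≈ 111000 × 0.1893 = 21008.6 m.
So at most 0.00025° × 21008.6 ≈ 5.25215 m east–west.

5 meters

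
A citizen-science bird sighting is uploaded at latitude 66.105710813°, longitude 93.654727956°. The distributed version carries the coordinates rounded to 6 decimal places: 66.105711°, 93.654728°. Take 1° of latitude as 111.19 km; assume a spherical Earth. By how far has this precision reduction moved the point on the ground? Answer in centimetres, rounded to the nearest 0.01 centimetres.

2.09 centimetres

Δlat = 66.105710813 − 66.105711 = -0.000000187°; Δlon = 93.654727956 − 93.654728 = -0.000000044°.
N–S: -0.000000187° × 111190 m/° = -0.0207925 m.
East–west at this latitude: -0.000000044° × 111190 × cos 66.1057° ≈ -0.000000044 × 45037.6 = -0.00198165 m.
Combined displacement = (0.0207925² + 0.00198165²)^½ ≈ 0.0208867 m.
That is 0.0208867 m = 2.0887 cm.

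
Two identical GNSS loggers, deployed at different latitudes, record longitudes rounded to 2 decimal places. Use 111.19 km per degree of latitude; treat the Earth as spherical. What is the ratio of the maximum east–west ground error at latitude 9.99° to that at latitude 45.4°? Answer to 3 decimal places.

Rounding to 2 decimal places leaves the longitude within ±0.005° of the true value.
At 9.99°: 0.005° × 111190 × cos 9.99° = 0.005 × 111190 × 0.9848 ≈ 547.52 m.
At 45.4°: 0.005° × 111190 × cos 45.4° = 0.005 × 111190 × 0.7022 ≈ 390.36 m.
The ratio reduces to cos 9.99° / cos 45.4° = 0.9848/0.7022 ≈ 1.4026.

1.403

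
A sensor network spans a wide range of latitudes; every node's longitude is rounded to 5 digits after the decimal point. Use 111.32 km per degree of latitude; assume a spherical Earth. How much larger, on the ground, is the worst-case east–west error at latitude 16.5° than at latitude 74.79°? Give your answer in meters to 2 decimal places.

0.39 meters

Rounding to 5 decimal places leaves the longitude within ±5e-06° of the true value.
Error at 16.5° = 5e-06° × 111320 × cos 16.5° ≈ 0.5566 × 0.9588 = 0.53368 m.
Error at 74.79° = 5e-06° × 111320 × cos 74.79° ≈ 0.5566 × 0.2624 = 0.14603 m.
Difference: 0.53368 − 0.14603 = 0.38765 m.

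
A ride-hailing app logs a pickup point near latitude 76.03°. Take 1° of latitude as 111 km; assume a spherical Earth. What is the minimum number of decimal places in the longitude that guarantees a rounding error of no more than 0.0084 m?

At 76.03° one degree of longitude covers 111000 × cos 76.03° ≈ 111000 × 0.2414 ≈ 26796.9 m.
N decimal places → at most half a unit in the last place, 0.5 × 10⁻ᴺ° = 26796.9/2 × 10⁻ᴺ m.
Need 0.5 × 26796.9 × 10⁻ᴺ ≤ 0.0084 → 10⁻ᴺ ≤ 6.269e-07, so N ≥ 6.20.
At 6 places the error can reach 0.0134 m, but 7 places keeps it to 0.00134 m.

7 decimal places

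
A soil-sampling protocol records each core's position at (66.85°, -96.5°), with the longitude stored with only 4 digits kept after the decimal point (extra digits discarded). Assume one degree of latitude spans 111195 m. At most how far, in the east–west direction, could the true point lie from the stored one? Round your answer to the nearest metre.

4 metres

Truncating at 4 decimal places can drop up to a full unit in the last place, so the longitude may be off by as much as 0.0001°.
At latitude 66.85° a degree of longitude spans 111195 m × cos 66.85° = 111195 × 0.3931 ≈ 43715.2 m.
So at most 0.0001° × 43715.2 ≈ 4.37152 m east–west.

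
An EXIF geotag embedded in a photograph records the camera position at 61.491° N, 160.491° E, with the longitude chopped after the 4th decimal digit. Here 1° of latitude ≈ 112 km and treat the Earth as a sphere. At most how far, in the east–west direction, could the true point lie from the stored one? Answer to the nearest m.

Truncating at 4 decimal places can drop up to a full unit in the last place, so the longitude may be off by as much as 0.0001°.
One degree of longitude at 61.491° is 112000 × cos 61.491° ≈ 112000 × 0.4773 = 53457.2 m.
So at most 0.0001° × 53457.2 ≈ 5.34572 m east–west.

5 m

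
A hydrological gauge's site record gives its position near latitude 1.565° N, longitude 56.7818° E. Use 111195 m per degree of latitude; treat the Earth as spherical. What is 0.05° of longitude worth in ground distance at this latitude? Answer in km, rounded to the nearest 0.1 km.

5.6 km

At 1.565° a degree of longitude is 111195 × cos 1.565° ≈ 111154 m, so 0.05° corresponds to 5557.68 m.
That is 5557.68 m = 5.5577 km.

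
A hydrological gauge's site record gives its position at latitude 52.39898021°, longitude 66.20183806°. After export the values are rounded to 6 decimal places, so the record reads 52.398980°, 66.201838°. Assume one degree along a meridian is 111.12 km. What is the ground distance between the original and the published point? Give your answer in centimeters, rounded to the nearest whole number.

Δlat = 52.39898021 − 52.398980 = +0.00000021°; Δlon = 66.20183806 − 66.201838 = +0.00000006°.
N–S: 0.00000021° × 111120 m/° = 0.0233352 m.
E–W at 52.399°: 0.00000006° × 111120 × cos 52.399° = 0.00000006 × 111120 × 0.6102 ≈ 0.00406805 m.
Hypotenuse of the two orthogonal shifts: √(0.0233352² + 0.00406805²) = 0.0236871 m.
That is 0.0236871 m = 2.3687 cm.

2 centimeters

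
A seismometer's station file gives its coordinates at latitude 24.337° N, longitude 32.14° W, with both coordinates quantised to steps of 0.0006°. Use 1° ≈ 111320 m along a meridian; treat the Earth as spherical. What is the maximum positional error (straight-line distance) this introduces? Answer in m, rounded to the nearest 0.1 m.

With a 0.0006° grid the true value lies within half a step, ±0.0006°/2 = ±0.0003°, of the stored one.
Latitude error → 0.0003 × 111320 = 33.396 m along the meridian.
Longitude error → 0.0003 × 111320 × cos 24.337° = 0.0003 × 111320 × 0.9111 ≈ 30.4283 m.
The two errors are perpendicular, so the maximum displacement is √(33.396² + 30.4283²) ≈ 45.1794 m.

45.2 m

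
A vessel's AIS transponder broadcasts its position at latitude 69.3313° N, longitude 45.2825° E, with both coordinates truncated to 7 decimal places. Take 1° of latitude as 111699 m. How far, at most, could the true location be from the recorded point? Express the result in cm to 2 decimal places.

Truncating at 7 decimal places can drop up to a full unit in the last place, so each coordinate may be off by as much as 1e-07°.
North–south component: 1e-07° × 111699 = 0.0111699 m.
E–W at 69.3313°: 1e-07° × 111699 × cos 69.3313° = 1e-07 × 111699 × 0.3530 ≈ 0.00394257 m.
Combining orthogonally: (0.0111699² + 0.00394257²)^½ ≈ 0.0118453 m.
That is 0.0118453 m = 1.1845 cm.

1.18 cm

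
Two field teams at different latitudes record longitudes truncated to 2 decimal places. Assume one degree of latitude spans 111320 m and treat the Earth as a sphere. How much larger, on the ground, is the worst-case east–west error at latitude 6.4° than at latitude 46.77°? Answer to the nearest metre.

344 metres

Truncating at 2 decimal places can drop up to a full unit in the last place, so the longitude may be off by as much as 0.01°.
Error at 6.4° = 0.01° × 111320 × cos 6.4° ≈ 1113.2 × 0.9938 = 1106.3 m.
At 46.77°: 0.01° × 111320 × cos 46.77° = 0.01 × 111320 × 0.6849 ≈ 762.46 m.
Difference: 1106.3 − 762.46 = 343.8 m.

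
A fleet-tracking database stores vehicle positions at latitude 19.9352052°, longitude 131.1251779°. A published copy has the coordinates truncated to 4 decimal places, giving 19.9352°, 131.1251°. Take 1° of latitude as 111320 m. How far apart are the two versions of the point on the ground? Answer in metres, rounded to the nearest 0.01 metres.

The latitude changed by +0.0000052° and the longitude by +0.0000779°.
North–south shift: 0.0000052 × 111320 = 0.578864 m.
E–W at 19.9352°: 0.0000779° × 111320 × cos 19.9352° = 0.0000779 × 111320 × 0.9401 ≈ 8.1522 m.
Hypotenuse of the two orthogonal shifts: √(0.578864² + 8.1522²) = 8.17273 m.

8.17 metres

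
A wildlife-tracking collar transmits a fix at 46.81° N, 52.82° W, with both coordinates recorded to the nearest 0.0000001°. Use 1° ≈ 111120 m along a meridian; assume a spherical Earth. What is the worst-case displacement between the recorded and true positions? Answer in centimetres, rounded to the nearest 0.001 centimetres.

Rounding to 7 decimal places leaves each coordinate within ±5e-08° of the true value.
Latitude error → 5e-08 × 111120 = 0.005556 m along the meridian.
East–west component at 46.81°: 5e-08° × 111120 × cos 46.81° ≈ 5e-08 × 76052.7 ≈ 0.00380264 m.
The two errors are perpendicular, so the maximum displacement is √(0.005556² + 0.00380264²) ≈ 0.0067327 m.
That is 0.0067327 m = 0.67327 cm.

0.673 centimetres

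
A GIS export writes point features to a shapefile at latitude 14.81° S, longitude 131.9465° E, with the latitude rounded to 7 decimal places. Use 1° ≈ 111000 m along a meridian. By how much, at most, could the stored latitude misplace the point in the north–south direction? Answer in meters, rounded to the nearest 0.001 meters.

Rounding to 7 decimal places leaves the latitude within ±5e-08° of the true value.
Along the meridian that is 5e-08° × 111000 m/° = 0.00555 m.

0.006 meters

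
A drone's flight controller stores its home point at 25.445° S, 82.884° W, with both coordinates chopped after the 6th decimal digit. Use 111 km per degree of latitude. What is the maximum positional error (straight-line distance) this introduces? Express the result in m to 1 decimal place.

0.1 m

Truncating at 6 decimal places can drop up to a full unit in the last place, so each coordinate may be off by as much as 1e-06°.
N–S: 1e-06° × 111000 m/° = 0.111 m.
Longitude error → 1e-06 × 111000 × cos 25.445° = 1e-06 × 111000 × 0.9030 ≈ 0.100233 m.
Worst case both components are at the extreme and orthogonal: √(0.111² + 0.100233²) ≈ 0.149558 m.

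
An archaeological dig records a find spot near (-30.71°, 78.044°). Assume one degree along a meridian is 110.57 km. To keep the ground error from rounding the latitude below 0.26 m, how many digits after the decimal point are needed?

6

One degree of latitude covers 110570 m.
Rounding to N decimal places gives at most 0.5 × 10⁻ᴺ degrees of error, i.e. 0.5 × 10⁻ᴺ × 110570 m.
Need 0.5 × 110570 × 10⁻ᴺ ≤ 0.26 → 10⁻ᴺ ≤ 4.703e-06, so N ≥ 5.33.
So 6 decimal places suffice (0.0553 m); 5 would allow up to 0.553 m.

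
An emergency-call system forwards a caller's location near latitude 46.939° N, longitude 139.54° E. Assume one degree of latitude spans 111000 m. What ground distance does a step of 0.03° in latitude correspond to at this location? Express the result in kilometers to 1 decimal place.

Along a meridian 0.03° is 0.03 × 111000 = 3330 m.
That is 3330 m = 3.33 km.

3.3 kilometers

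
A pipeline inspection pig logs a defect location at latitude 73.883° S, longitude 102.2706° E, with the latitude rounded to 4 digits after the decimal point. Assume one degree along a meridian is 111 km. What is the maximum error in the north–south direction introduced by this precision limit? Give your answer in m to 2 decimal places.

5.55 m

Rounding to 4 decimal places leaves the latitude within ±5e-05° of the true value.
So the N–S error is at most 5e-05 × 111000 = 5.55 m.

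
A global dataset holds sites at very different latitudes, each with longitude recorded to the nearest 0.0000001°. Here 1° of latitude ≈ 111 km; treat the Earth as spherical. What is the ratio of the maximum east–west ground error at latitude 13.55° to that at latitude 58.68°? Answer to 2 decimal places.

1.87

Rounding to 7 decimal places leaves the longitude within ±5e-08° of the true value.
At 13.55°: 5e-08° × 111000 × cos 13.55° = 5e-08 × 111000 × 0.9722 ≈ 0.0053955 m.
At 58.68°: 5e-08° × 111000 × cos 58.68° = 5e-08 × 111000 × 0.5198 ≈ 0.002885 m.
Ratio: 0.0053955 / 0.002885 = cos 13.55° / cos 58.68° ≈ 1.8702.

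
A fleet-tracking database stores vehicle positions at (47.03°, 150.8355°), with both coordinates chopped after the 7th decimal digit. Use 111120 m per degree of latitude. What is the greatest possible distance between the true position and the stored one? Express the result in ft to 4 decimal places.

0.0441 ft

Truncating at 7 decimal places can drop up to a full unit in the last place, so each coordinate may be off by as much as 1e-07°.
N–S: 1e-07° × 111120 m/° = 0.011112 m.
E–W at 47.03°: 1e-07° × 111120 × cos 47.03° = 1e-07 × 111120 × 0.6816 ≈ 0.00757411 m.
Combining orthogonally: (0.011112² + 0.00757411²)^½ ≈ 0.0134478 m.
Converting: 0.0134478 m × 3.2808 ft/m ≈ 0.04412 ft.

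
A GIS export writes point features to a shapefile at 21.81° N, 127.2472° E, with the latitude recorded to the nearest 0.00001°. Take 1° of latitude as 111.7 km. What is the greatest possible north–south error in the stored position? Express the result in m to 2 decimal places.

0.56 m

Rounding to 5 decimal places leaves the latitude within ±5e-06° of the true value.
So the N–S error is at most 5e-06 × 111700 = 0.5585 m.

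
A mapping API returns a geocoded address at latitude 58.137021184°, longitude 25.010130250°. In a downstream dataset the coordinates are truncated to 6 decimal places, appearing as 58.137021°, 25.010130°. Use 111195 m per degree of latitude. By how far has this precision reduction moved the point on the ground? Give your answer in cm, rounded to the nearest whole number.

3 cm

The latitude changed by +0.000000184° and the longitude by +0.000000250°.
North–south shift: 0.000000184 × 111195 = 0.0204599 m.
E–W at 58.137°: 0.000000250° × 111195 × cos 58.137° = 0.000000250 × 111195 × 0.5279 ≈ 0.0146747 m.
Hypotenuse of the two orthogonal shifts: √(0.0204599² + 0.0146747²) = 0.0251784 m.
That is 0.0251784 m = 2.5178 cm.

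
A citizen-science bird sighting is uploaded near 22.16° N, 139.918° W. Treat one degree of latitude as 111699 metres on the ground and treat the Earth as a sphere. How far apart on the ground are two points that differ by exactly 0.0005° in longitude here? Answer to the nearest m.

One degree of longitude here spans 111699 × cos 22.16° = 111699 × 0.9261 ≈ 103448 m; 0.0005° of that is 51.7241 m.

52 m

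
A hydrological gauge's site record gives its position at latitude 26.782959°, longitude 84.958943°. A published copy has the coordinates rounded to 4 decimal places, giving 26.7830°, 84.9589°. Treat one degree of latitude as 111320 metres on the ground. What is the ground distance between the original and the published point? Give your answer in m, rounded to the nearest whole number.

The latitude changed by -0.000041° and the longitude by +0.000043°.
North–south shift: -0.000041 × 111320 = -4.56412 m.
East–west at this latitude: 0.000043° × 111320 × cos 26.783° ≈ 0.000043 × 99377.5 = 4.27323 m.
Combined displacement = (4.56412² + 4.27323²)^½ ≈ 6.25234 m.

6 m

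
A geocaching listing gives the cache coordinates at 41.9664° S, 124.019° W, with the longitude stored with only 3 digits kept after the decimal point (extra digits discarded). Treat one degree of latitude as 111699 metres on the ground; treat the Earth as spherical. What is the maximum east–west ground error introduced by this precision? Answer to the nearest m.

Truncating at 3 decimal places can drop up to a full unit in the last place, so the longitude may be off by as much as 0.001°.
Parallels shrink by cos φ, so at 41.9664° a degree of longitude is 111699 × 0.7435 ≈ 83052.4 m.
So at most 0.001° × 83052.4 ≈ 83.0524 m east–west.

83 m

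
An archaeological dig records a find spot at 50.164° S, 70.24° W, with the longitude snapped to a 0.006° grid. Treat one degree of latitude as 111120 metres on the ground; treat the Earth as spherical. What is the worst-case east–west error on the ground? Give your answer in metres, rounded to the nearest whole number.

214 metres

With a 0.006° grid the true value lies within half a step, ±0.006°/2 = ±0.003°, of the stored one.
At latitude 50.164° a degree of longitude spans 111120 m × cos 50.164° = 111120 × 0.6406 ≈ 71182.6 m.
So at most 0.003° × 71182.6 ≈ 213.548 m east–west.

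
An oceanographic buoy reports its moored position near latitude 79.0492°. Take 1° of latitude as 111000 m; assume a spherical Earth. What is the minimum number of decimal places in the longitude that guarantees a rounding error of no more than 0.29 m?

At 79.0492° one degree of longitude covers 111000 × cos 79.0492° ≈ 111000 × 0.1900 ≈ 21086.2 m.
With N decimal places the half-ulp bound is 0.5·10⁻ᴺ°, or 0.5·10⁻ᴺ × 21086.2 m on the ground.
Need 0.5 × 21086.2 × 10⁻ᴺ ≤ 0.29 → 10⁻ᴺ ≤ 2.751e-05, so N ≥ 4.56.
N = 4 would give 1.05 m (too coarse); N = 5 gives 0.105 m ≤ 0.29 m.

5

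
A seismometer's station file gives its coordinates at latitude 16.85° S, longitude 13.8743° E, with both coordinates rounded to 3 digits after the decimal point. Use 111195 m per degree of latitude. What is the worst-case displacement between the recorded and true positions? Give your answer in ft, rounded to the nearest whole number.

Rounding to 3 decimal places leaves each coordinate within ±0.0005° of the true value.
N–S: 0.0005° × 111195 m/° = 55.5975 m.
East–west component at 16.85°: 0.0005° × 111195 × cos 16.85° ≈ 0.0005 × 106421 ≈ 53.2105 m.
Worst case both components are at the extreme and orthogonal: √(55.5975² + 53.2105²) ≈ 76.9574 m.
In feet: 76.9574 m ÷ 0.3048 ≈ 252.48 ft.

252 ft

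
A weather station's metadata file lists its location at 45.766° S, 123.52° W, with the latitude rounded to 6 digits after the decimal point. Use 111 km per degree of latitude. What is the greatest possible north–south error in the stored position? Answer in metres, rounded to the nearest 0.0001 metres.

0.0555 metres

Rounding to 6 decimal places leaves the latitude within ±5e-07° of the true value.
So the N–S error is at most 5e-07 × 111000 = 0.0555 m.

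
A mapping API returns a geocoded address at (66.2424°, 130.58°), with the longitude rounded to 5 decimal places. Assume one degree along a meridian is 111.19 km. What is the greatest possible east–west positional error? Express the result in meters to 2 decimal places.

Rounding to 5 decimal places leaves the longitude within ±5e-06° of the true value.
At latitude 66.2424° a degree of longitude spans 111190 m × cos 66.2424° = 111190 × 0.4029 ≈ 44794.9 m.
So at most 5e-06° × 44794.9 ≈ 0.223975 m east–west.

0.22 meters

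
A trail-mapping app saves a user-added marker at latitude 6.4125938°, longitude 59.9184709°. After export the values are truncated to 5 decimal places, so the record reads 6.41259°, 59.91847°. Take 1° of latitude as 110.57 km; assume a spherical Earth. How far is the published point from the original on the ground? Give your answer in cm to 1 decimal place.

43.2 cm

The latitude changed by +0.0000038° and the longitude by +0.0000009°.
North–south shift: 0.0000038 × 110570 = 0.420166 m.
East–west at this latitude: 0.0000009° × 110570 × cos 6.41259° ≈ 0.0000009 × 109878 = 0.0988904 m.
Combined displacement = (0.420166² + 0.0988904²)^½ ≈ 0.431647 m.
That is 0.431647 m = 43.165 cm.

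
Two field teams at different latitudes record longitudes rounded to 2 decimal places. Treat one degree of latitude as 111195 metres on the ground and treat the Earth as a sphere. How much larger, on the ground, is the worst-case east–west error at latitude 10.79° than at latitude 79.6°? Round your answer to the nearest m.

Rounding to 2 decimal places leaves the longitude within ±0.005° of the true value.
Error at 10.79° = 0.005° × 111195 × cos 10.79° ≈ 555.98 × 0.9823 = 546.15 m.
At 79.6°: 0.005° × 111195 × cos 79.6° = 0.005 × 111195 × 0.1805 ≈ 100.36 m.
So the lower-latitude error exceeds the higher by 546.15 − 100.36 = 445.78 m.

446 m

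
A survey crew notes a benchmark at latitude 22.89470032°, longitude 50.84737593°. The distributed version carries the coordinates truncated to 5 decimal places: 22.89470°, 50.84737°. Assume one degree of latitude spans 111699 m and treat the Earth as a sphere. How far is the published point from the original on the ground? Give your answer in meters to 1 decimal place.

Δlat = 22.89470032 − 22.89470 = +0.00000032°; Δlon = 50.84737593 − 50.84737 = +0.00000593°.
North–south shift: 0.00000032 × 111699 = 0.0357437 m.
E–W at 22.8947°: 0.00000593° × 111699 × cos 22.8947° = 0.00000593 × 111699 × 0.9212 ≈ 0.610194 m.
Combined displacement = (0.0357437² + 0.610194²)^½ ≈ 0.61124 m.

0.6 meters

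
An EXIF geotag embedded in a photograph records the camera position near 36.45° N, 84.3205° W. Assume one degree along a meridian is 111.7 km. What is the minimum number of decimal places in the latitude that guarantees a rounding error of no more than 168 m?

3 decimal places

One degree of latitude covers 111700 m.
Rounding to N decimal places gives at most 0.5 × 10⁻ᴺ degrees of error, i.e. 0.5 × 10⁻ᴺ × 111700 m.
Need 0.5 × 111700 × 10⁻ᴺ ≤ 168 → 10⁻ᴺ ≤ 3.008e-03, so N ≥ 2.52.
At 2 places the error can reach 558 m, but 3 places keeps it to 55.9 m.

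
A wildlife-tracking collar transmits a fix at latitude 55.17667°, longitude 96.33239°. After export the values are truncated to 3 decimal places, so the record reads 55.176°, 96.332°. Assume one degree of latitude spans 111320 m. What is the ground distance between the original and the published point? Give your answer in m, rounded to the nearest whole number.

79 m

Δlat = 55.17667 − 55.176 = +0.00067°; Δlon = 96.33239 − 96.332 = +0.00039°.
North–south shift: 0.00067 × 111320 = 74.5844 m.
E–W at 55.176°: 0.00039° × 111320 × cos 55.176° = 0.00039 × 111320 × 0.5711 ≈ 24.7923 m.
Distance: √(74.5844² + 24.7923²) ≈ 78.597 m.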